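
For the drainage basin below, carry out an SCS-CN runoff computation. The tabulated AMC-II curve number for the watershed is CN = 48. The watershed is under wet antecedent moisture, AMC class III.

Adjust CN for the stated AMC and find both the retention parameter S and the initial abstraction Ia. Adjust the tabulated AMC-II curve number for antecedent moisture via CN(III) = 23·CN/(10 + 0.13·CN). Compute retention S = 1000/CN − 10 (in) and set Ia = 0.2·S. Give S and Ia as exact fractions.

S = 325/69 in ≈ 4.710 in; Ia = 65/69 in ≈ 0.942 in

CN(III) from CN(II)=48: (23·48)/(10 + 0.13·48) = 13800/203 ≈ 67.980
S = 1000/(13800/203) − 10 = 325/69 in ≈ 4.710 in
Ia = 0.2·(325/69) = 65/69 in ≈ 0.942 in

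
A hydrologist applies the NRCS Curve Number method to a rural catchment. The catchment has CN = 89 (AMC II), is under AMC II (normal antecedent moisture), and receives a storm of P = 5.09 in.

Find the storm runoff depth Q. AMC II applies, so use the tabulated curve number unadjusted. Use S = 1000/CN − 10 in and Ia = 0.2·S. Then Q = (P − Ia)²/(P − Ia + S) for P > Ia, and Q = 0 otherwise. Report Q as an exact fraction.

CN(II) = 89; AMC II needs no correction.
S = 1000/89 − 10 = 110/89 in ≈ 1.236 in
Ia = 0.2S: 0.2·1.236 = 0.247 in (exactly 22/89)
P − Ia = 5.090 − 0.247 = 43101/8900 ≈ 4.843 in (> 0, runoff occurs)
Runoff Q = (P−Ia)²/(P−Ia+S) = (4.843)²/(4.843+1.236) = 1857696201/481498900 ≈ 3.858 in

Q = 1857696201/481498900 in ≈ 3.858 in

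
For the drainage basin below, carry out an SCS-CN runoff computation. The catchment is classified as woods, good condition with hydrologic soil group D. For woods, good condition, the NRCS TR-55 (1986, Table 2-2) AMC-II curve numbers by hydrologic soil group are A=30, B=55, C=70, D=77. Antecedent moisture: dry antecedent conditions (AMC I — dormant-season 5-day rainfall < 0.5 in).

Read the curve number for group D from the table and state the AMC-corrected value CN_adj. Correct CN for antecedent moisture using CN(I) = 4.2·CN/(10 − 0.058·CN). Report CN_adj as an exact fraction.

NRCS table: woods, good condition, soil group D → CN(II) = 77
Adjust CN=77 to AMC I: 4.2·77/(10 − 0.058·77) → (1617/5) ÷ (2767/500) = 161700/2767 ≈ 58.439

CN_adj = 161700/2767 ≈ 58.439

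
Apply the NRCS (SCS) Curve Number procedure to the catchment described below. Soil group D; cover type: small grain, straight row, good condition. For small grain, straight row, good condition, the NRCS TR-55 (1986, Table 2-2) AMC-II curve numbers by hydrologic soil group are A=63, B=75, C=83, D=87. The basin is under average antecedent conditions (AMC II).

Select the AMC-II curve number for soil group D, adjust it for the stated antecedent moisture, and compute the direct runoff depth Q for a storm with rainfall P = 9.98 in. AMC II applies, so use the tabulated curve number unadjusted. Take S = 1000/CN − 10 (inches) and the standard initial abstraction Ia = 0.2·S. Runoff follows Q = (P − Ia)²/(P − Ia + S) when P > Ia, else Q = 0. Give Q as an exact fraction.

Q = 1773504769/211466550 in ≈ 8.387 in

NRCS table: small grain, straight row, good condition, soil group D → CN(II) = 87
AMC II — tabulated CN = 87 applies directly.
Max retention: S = 1000/87 − 10 = 130/87 in (≈ 1.494 in)
Initial abstraction Ia = S/5 = (130/87)/5 = 26/87 ≈ 0.299 in
Since P=9.980 > Ia=0.299: effective rainfall P−Ia = 42113/4350 in
Q = (42113/4350)²/((42113/4350) + 130/87) = (1773504769/18922500)/(48613/4350) = 1773504769/211466550 in ≈ 8.387 in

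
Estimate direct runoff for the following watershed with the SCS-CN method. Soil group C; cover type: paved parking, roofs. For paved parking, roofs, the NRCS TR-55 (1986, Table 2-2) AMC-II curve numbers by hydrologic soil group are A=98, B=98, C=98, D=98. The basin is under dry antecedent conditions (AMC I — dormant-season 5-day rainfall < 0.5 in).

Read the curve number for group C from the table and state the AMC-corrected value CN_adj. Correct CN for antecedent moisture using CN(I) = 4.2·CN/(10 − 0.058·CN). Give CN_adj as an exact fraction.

NRCS table: paved parking, roofs, soil group C → CN(II) = 98
CN(I) from CN(II)=98: (4.2·98)/(10 − 0.058·98) = 102900/1079 ≈ 95.366

CN_adj = 102900/1079 ≈ 95.366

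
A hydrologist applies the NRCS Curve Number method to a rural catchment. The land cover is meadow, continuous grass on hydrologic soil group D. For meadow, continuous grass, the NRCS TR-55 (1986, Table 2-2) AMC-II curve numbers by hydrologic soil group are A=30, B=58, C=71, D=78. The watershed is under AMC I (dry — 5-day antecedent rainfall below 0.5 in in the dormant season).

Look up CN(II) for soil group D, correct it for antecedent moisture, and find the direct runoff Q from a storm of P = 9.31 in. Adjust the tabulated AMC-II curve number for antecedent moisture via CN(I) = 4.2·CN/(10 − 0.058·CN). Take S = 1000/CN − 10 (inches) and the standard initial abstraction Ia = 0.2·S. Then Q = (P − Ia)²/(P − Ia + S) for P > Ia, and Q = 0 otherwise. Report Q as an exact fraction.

Q = 425741895121/98483849100 in ≈ 4.323 in

NRCS table: meadow, continuous grass, soil group D → CN(II) = 78
Adjust CN=78 to AMC I: 4.2·78/(10 − 0.058·78) → (1638/5) ÷ (1369/250) = 81900/1369 ≈ 59.825
Max retention: S = 1000/(81900/1369) − 10 = 5500/819 in (≈ 6.716 in)
Initial abstraction Ia = S/5 = (5500/819)/5 = 1100/819 ≈ 1.343 in
P − Ia = 9.310 − 1.343 = 652489/81900 ≈ 7.967 in (> 0, runoff occurs)
Q = (652489/81900)²/((652489/81900) + 5500/819) = (425741895121/6707610000)/(1202489/81900) = 425741895121/98483849100 in ≈ 4.323 in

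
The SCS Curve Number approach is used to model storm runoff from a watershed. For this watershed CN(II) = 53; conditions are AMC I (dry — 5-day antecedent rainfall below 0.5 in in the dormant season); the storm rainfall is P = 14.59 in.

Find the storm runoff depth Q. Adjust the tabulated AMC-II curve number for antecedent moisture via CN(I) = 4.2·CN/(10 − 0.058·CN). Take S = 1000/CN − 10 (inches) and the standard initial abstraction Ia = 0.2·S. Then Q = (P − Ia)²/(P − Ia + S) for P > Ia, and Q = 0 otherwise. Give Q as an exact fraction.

Dry (AMC I): CN(I) = 4.2·53/(10 − 0.058·53) = (1113/5)/(3463/500) = 111300/3463 ≈ 32.140
Retention S: 1000/CN − 10 with CN=32.140 → S = 23500/1113 ≈ 21.114 in
Initial abstraction Ia = S/5 = (23500/1113)/5 = 4700/1113 ≈ 4.223 in
P − Ia = 14.590 − 4.223 = 1153867/111300 ≈ 10.367 in (> 0, runoff occurs)
Runoff Q = (P−Ia)²/(P−Ia+S) = (10.367)²/(10.367+21.114) = 1331409053689/389980397100 ≈ 3.414 in

Q = 1331409053689/389980397100 in ≈ 3.414 in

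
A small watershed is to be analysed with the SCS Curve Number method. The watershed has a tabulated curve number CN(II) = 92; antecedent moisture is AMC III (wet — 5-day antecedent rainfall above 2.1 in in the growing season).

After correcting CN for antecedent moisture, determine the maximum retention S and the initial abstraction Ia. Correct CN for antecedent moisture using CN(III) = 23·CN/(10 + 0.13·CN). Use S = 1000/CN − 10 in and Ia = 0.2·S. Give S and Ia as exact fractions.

S = 200/529 in ≈ 0.378 in; Ia = 40/529 in ≈ 0.076 in

CN(III) from CN(II)=92: (23·92)/(10 + 0.13·92) = 52900/549 ≈ 96.357
Max retention: S = 1000/(52900/549) − 10 = 200/529 in (≈ 0.378 in)
Ia = 0.2S: 0.2·0.378 = 0.076 in (exactly 40/529)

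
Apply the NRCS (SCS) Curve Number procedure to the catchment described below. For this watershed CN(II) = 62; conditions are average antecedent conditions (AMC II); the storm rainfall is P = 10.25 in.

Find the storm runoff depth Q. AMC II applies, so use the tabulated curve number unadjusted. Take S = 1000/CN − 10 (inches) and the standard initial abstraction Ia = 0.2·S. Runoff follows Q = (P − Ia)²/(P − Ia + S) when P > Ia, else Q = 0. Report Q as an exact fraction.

AMC II — tabulated CN = 62 applies directly.
S = 1000/62 − 10 = 190/31 in ≈ 6.129 in
Initial abstraction Ia = S/5 = (190/31)/5 = 38/31 ≈ 1.226 in
Since P=10.250 > Ia=1.226: effective rainfall P−Ia = 1119/124 in
Q: (1119/124)² ÷ (1879/124) = 1252161/232996 in (≈ 5.374 in)

Q = 1252161/232996 in ≈ 5.374 in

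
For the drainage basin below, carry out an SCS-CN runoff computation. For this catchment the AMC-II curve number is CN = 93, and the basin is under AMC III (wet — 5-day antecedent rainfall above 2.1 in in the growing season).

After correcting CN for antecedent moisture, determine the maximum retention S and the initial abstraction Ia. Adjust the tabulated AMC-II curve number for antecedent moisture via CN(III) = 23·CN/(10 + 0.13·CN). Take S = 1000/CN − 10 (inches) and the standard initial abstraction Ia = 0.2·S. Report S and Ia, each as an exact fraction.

S = 700/2139 in ≈ 0.327 in; Ia = 140/2139 in ≈ 0.065 in

Adjust CN=93 to AMC III: 23·93/(10 + 0.13·93) → 2139 ÷ (2209/100) = 213900/2209 ≈ 96.831
S = 1000/(213900/2209) − 10 = 700/2139 in ≈ 0.327 in
Ia = 0.2S: 0.2·0.327 = 0.065 in (exactly 140/2139)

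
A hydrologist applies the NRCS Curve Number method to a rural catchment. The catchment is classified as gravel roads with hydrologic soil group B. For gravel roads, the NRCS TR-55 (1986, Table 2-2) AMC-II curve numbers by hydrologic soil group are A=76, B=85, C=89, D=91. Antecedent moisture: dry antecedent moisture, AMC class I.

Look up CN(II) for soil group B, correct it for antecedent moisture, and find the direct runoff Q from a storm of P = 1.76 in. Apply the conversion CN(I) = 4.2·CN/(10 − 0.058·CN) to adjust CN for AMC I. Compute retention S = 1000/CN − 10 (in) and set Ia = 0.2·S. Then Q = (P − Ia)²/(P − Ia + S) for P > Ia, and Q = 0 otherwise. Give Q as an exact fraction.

Q = 1871424/11331775 in ≈ 0.165 in

NRCS table: gravel roads, soil group B → CN(II) = 85
Dry (AMC I): CN(I) = 4.2·85/(10 − 0.058·85) = 357/(507/100) = 11900/169 ≈ 70.414
Max retention: S = 1000/(11900/169) − 10 = 500/119 in (≈ 4.202 in)
Ia = 0.2S: 0.2·4.202 = 0.840 in (exactly 100/119)
P − Ia = 1.760 − 0.840 = 2736/2975 ≈ 0.920 in (> 0, runoff occurs)
Q: (2736/2975)² ÷ (15236/2975) = 1871424/11331775 in (≈ 0.165 in)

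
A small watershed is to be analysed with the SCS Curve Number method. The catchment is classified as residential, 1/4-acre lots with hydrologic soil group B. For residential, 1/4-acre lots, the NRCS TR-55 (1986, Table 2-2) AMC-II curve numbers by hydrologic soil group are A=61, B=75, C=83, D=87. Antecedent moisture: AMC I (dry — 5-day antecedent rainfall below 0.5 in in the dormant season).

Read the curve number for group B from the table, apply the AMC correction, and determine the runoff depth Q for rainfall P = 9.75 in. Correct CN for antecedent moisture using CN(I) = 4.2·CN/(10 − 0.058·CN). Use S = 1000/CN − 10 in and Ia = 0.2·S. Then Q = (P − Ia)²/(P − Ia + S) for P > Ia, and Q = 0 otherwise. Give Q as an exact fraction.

Q = 4231249/1022364 in ≈ 4.139 in

NRCS table: residential, 1/4-acre lots, soil group B → CN(II) = 75
Adjust CN=75 to AMC I: 4.2·75/(10 − 0.058·75) → 315 ÷ (113/20) = 6300/113 ≈ 55.752
Max retention: S = 1000/(6300/113) − 10 = 500/63 in (≈ 7.937 in)
Ia = 0.2S: 0.2·7.937 = 1.587 in (exactly 100/63)
P − Ia = 9.750 − 1.587 = 2057/252 ≈ 8.163 in (> 0, runoff occurs)
Q: (2057/252)² ÷ (4057/252) = 4231249/1022364 in (≈ 4.139 in)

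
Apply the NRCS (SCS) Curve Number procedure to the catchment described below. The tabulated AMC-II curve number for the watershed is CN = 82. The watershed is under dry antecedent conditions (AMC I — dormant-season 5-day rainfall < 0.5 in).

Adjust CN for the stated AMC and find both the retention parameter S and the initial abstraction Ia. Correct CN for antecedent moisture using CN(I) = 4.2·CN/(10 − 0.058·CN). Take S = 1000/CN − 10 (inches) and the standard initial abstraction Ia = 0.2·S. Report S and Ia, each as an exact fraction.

CN(I) from CN(II)=82: (4.2·82)/(10 − 0.058·82) = 28700/437 ≈ 65.675
S = 1000/(28700/437) − 10 = 1500/287 in ≈ 5.226 in
Ia = 0.2S: 0.2·5.226 = 1.045 in (exactly 300/287)

S = 1500/287 in ≈ 5.226 in; Ia = 300/287 in ≈ 1.045 in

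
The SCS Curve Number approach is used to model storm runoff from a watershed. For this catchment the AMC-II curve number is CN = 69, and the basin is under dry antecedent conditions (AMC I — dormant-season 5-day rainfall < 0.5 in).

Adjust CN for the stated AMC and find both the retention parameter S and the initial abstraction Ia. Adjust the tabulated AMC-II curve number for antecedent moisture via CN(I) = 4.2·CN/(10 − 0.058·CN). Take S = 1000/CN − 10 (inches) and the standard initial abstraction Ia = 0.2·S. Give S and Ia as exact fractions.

Dry (AMC I): CN(I) = 4.2·69/(10 − 0.058·69) = (1449/5)/(2999/500) = 144900/2999 ≈ 48.316
Retention S: 1000/CN − 10 with CN=48.316 → S = 15500/1449 ≈ 10.697 in
Ia = 0.2·(15500/1449) = 3100/1449 in ≈ 2.139 in

S = 15500/1449 in ≈ 10.697 in; Ia = 3100/1449 in ≈ 2.139 in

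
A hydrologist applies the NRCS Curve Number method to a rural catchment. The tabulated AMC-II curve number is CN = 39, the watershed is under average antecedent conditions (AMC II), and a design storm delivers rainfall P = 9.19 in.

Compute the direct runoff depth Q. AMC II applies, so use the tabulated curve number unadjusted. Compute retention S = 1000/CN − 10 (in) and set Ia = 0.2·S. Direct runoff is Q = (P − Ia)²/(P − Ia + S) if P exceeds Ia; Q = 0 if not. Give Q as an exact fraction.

AMC II — tabulated CN = 39 applies directly.
Max retention: S = 1000/39 − 10 = 610/39 in (≈ 15.641 in)
Ia = 0.2S: 0.2·15.641 = 3.128 in (exactly 122/39)
Since P=9.190 > Ia=3.128: effective rainfall P−Ia = 23641/3900 in
Runoff Q = (P−Ia)²/(P−Ia+S) = (6.062)²/(6.062+15.641) = 558896881/330099900 ≈ 1.693 in

Q = 558896881/330099900 in ≈ 1.693 in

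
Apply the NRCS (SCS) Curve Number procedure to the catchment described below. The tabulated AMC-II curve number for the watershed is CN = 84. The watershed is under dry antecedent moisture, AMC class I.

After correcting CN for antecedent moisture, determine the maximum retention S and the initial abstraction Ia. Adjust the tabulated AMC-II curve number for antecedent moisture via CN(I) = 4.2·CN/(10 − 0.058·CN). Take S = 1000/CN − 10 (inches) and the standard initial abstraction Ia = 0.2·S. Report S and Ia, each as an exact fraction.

S = 2000/441 in ≈ 4.535 in; Ia = 400/441 in ≈ 0.907 in

CN(I) from CN(II)=84: (4.2·84)/(10 − 0.058·84) = 44100/641 ≈ 68.799
Retention S: 1000/CN − 10 with CN=68.799 → S = 2000/441 ≈ 4.535 in
Ia = 0.2·(2000/441) = 400/441 in ≈ 0.907 in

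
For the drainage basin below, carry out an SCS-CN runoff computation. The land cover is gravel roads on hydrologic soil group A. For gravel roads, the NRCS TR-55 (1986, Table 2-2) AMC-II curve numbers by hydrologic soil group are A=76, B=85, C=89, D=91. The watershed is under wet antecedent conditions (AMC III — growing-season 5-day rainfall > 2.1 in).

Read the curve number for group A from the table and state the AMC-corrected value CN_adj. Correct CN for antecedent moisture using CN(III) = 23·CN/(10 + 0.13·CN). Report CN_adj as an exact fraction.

NRCS table: gravel roads, soil group A → CN(II) = 76
Wet (AMC III): CN(III) = 23·76/(10 + 0.13·76) = 1748/(497/25) = 43700/497 ≈ 87.928

CN_adj = 43700/497 ≈ 87.928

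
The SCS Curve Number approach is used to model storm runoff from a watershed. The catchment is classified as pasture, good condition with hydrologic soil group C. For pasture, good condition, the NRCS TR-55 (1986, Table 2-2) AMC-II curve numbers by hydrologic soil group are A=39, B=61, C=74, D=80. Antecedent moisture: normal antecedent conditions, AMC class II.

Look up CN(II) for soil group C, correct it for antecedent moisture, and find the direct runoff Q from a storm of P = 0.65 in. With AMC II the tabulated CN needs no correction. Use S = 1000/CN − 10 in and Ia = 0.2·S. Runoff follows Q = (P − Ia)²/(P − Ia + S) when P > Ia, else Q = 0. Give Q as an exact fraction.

NRCS table: pasture, good condition, soil group C → CN(II) = 74
CN(II) = 74; AMC II needs no correction.
S = 1000/74 − 10 = 130/37 in ≈ 3.514 in
Ia = 0.2·(130/37) = 26/37 in ≈ 0.703 in
P = 0.650 ≤ Ia = 0.703 in: entire storm abstracted, Q = 0.

Q = 0 in ≈ 0.000 in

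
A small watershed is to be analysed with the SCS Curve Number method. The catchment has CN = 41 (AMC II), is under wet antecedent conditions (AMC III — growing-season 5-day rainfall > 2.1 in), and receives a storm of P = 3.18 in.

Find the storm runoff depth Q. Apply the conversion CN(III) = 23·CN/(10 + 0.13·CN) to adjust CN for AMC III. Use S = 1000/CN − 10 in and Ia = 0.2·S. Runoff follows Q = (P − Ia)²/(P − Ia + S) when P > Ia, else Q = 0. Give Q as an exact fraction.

Q = 8269537969/18196929550 in ≈ 0.454 in

Wet (AMC III): CN(III) = 23·41/(10 + 0.13·41) = 943/(1533/100) = 94300/1533 ≈ 61.513
Retention S: 1000/CN − 10 with CN=61.513 → S = 5900/943 ≈ 6.257 in
Ia = 0.2S: 0.2·6.257 = 1.251 in (exactly 1180/943)
P − Ia = 3.180 − 1.251 = 90937/47150 ≈ 1.929 in (> 0, runoff occurs)
Runoff Q = (P−Ia)²/(P−Ia+S) = (1.929)²/(1.929+6.257) = 8269537969/18196929550 ≈ 0.454 in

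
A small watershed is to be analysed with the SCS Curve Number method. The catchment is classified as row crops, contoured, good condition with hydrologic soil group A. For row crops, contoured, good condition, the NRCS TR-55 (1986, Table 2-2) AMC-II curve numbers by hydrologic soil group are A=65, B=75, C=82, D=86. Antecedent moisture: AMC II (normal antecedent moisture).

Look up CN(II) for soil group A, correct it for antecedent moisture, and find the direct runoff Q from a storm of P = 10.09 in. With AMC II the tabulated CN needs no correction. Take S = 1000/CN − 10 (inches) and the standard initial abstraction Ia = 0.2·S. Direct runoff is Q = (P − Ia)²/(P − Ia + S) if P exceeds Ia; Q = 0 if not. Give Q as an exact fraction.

Q = 137288089/24332100 in ≈ 5.642 in

NRCS table: row crops, contoured, good condition, soil group A → CN(II) = 65
AMC II — tabulated CN = 65 applies directly.
Retention S: 1000/CN − 10 with CN=65.000 → S = 70/13 ≈ 5.385 in
Ia = 0.2·(70/13) = 14/13 in ≈ 1.077 in
Since P=10.090 > Ia=1.077: effective rainfall P−Ia = 11717/1300 in
Q: (11717/1300)² ÷ (18717/1300) = 137288089/24332100 in (≈ 5.642 in)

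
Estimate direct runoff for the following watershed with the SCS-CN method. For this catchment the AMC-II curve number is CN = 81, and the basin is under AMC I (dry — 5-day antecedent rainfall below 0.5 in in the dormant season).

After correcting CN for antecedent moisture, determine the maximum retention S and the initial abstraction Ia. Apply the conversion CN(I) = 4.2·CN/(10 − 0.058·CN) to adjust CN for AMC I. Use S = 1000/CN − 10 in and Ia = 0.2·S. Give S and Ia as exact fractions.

S = 9500/1701 in ≈ 5.585 in; Ia = 1900/1701 in ≈ 1.117 in

Adjust CN=81 to AMC I: 4.2·81/(10 − 0.058·81) → (1701/5) ÷ (2651/500) = 170100/2651 ≈ 64.164
S = 1000/(170100/2651) − 10 = 9500/1701 in ≈ 5.585 in
Ia = 0.2S: 0.2·5.585 = 1.117 in (exactly 1900/1701)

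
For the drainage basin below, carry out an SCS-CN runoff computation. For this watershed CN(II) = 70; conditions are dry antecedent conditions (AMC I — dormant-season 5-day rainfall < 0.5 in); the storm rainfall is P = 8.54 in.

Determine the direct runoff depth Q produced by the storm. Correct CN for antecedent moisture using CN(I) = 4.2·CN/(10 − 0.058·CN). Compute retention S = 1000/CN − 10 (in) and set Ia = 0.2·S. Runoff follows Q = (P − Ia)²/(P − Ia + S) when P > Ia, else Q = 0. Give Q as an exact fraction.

Q = 253541929/100261350 in ≈ 2.529 in

CN(I) from CN(II)=70: (4.2·70)/(10 − 0.058·70) = 4900/99 ≈ 49.495
Retention S: 1000/CN − 10 with CN=49.495 → S = 500/49 ≈ 10.204 in
Initial abstraction Ia = S/5 = (500/49)/5 = 100/49 ≈ 2.041 in
Since P=8.540 > Ia=2.041: effective rainfall P−Ia = 15923/2450 in
Runoff Q = (P−Ia)²/(P−Ia+S) = (6.499)²/(6.499+10.204) = 253541929/100261350 ≈ 2.529 in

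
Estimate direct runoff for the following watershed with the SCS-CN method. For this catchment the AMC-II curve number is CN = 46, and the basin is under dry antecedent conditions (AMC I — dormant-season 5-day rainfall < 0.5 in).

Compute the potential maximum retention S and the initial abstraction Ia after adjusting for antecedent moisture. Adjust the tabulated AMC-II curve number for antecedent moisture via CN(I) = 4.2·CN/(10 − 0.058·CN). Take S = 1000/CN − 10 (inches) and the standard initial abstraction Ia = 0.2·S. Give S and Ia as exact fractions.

Adjust CN=46 to AMC I: 4.2·46/(10 − 0.058·46) → (966/5) ÷ (1833/250) = 16100/611 ≈ 26.350
S = 1000/(16100/611) − 10 = 4500/161 in ≈ 27.950 in
Initial abstraction Ia = S/5 = (4500/161)/5 = 900/161 ≈ 5.590 in

S = 4500/161 in ≈ 27.950 in; Ia = 900/161 in ≈ 5.590 in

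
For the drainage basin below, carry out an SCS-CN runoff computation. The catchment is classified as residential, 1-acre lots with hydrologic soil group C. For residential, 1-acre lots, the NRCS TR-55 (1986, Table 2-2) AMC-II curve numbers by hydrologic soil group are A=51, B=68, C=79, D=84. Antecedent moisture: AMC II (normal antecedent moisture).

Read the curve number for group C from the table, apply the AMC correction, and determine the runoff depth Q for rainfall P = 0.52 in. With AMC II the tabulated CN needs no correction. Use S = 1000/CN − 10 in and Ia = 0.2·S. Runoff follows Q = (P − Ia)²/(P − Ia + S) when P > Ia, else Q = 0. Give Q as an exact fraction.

NRCS table: residential, 1-acre lots, soil group C → CN(II) = 79
CN(II) = 79; AMC II needs no correction.
Retention S: 1000/CN − 10 with CN=79.000 → S = 210/79 ≈ 2.658 in
Ia = 0.2·(210/79) = 42/79 in ≈ 0.532 in
P = 0.520 ≤ Ia = 0.532 in: entire storm abstracted, Q = 0.

Q = 0 in ≈ 0.000 in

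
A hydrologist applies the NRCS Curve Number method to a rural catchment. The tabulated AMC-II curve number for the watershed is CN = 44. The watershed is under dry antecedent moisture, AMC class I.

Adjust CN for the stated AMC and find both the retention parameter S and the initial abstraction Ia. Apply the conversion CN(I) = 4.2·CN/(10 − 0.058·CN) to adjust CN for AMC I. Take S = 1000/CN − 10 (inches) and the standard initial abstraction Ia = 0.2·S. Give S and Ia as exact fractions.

Adjust CN=44 to AMC I: 4.2·44/(10 − 0.058·44) → (924/5) ÷ (931/125) = 3300/133 ≈ 24.812
S = 1000/(3300/133) − 10 = 1000/33 in ≈ 30.303 in
Ia = 0.2S: 0.2·30.303 = 6.061 in (exactly 200/33)

S = 1000/33 in ≈ 30.303 in; Ia = 200/33 in ≈ 6.061 in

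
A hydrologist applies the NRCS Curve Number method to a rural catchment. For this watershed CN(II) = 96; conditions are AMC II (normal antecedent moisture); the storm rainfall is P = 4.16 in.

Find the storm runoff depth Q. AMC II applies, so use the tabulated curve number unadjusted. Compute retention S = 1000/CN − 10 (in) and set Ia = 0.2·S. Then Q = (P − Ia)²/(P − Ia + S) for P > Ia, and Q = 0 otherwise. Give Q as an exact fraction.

CN(II) = 96; AMC II needs no correction.
Retention S: 1000/CN − 10 with CN=96.000 → S = 5/12 ≈ 0.417 in
Initial abstraction Ia = S/5 = (5/12)/5 = 1/12 ≈ 0.083 in
Excess rainfall: 4.160 − 0.083 = 4.077 in; P > Ia so Q > 0
Q: (1223/300)² ÷ (337/75) = 1495729/404400 in (≈ 3.699 in)

Q = 1495729/404400 in ≈ 3.699 in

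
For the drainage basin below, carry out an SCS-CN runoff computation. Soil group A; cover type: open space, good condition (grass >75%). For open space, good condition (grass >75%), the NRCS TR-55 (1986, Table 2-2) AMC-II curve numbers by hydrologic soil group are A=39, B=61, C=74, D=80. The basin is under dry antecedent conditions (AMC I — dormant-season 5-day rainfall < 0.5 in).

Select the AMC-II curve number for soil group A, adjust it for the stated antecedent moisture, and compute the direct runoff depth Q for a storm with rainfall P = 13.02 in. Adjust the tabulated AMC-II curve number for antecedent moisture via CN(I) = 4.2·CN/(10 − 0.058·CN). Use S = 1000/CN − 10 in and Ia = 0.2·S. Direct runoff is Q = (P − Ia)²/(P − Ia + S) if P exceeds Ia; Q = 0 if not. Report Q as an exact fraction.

Q = 52061092561/71792270550 in ≈ 0.725 in

NRCS table: open space, good condition (grass >75%), soil group A → CN(II) = 39
Dry (AMC I): CN(I) = 4.2·39/(10 − 0.058·39) = (819/5)/(3869/500) = 81900/3869 ≈ 21.168
Max retention: S = 1000/(81900/3869) − 10 = 30500/819 in (≈ 37.241 in)
Initial abstraction Ia = S/5 = (30500/819)/5 = 6100/819 ≈ 7.448 in
Since P=13.020 > Ia=7.448: effective rainfall P−Ia = 228169/40950 in
Runoff Q = (P−Ia)²/(P−Ia+S) = (5.572)²/(5.572+37.241) = 52061092561/71792270550 ≈ 0.725 in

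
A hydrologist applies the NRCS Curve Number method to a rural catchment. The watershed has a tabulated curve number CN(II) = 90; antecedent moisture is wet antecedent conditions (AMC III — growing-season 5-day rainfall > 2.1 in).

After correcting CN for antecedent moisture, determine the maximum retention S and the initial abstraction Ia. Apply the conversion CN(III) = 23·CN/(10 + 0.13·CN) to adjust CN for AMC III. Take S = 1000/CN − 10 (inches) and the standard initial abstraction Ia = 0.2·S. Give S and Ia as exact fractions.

S = 100/207 in ≈ 0.483 in; Ia = 20/207 in ≈ 0.097 in

CN(III) from CN(II)=90: (23·90)/(10 + 0.13·90) = 20700/217 ≈ 95.392
S = 1000/(20700/217) − 10 = 100/207 in ≈ 0.483 in
Ia = 0.2S: 0.2·0.483 = 0.097 in (exactly 20/207)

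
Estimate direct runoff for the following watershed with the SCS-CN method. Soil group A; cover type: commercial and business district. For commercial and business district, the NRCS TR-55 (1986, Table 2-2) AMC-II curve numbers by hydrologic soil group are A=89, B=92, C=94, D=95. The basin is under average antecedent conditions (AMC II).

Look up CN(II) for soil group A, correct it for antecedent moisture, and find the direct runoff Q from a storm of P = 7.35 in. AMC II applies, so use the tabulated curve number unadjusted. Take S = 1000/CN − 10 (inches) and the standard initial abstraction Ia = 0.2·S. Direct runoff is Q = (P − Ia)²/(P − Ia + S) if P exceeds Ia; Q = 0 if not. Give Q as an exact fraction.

Q = 159845449/26420540 in ≈ 6.050 in

NRCS table: commercial and business district, soil group A → CN(II) = 89
CN(II) = 89; AMC II needs no correction.
S = 1000/89 − 10 = 110/89 in ≈ 1.236 in
Initial abstraction Ia = S/5 = (110/89)/5 = 22/89 ≈ 0.247 in
Excess rainfall: 7.350 − 0.247 = 7.103 in; P > Ia so Q > 0
Runoff Q = (P−Ia)²/(P−Ia+S) = (7.103)²/(7.103+1.236) = 159845449/26420540 ≈ 6.050 in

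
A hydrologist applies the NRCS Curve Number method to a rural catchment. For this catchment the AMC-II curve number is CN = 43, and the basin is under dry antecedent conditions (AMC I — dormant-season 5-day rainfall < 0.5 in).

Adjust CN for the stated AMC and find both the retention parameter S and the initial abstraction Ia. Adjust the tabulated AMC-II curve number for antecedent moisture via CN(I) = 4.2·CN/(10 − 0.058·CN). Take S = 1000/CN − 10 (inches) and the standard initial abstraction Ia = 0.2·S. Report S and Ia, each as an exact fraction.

S = 9500/301 in ≈ 31.561 in; Ia = 1900/301 in ≈ 6.312 in

Dry (AMC I): CN(I) = 4.2·43/(10 − 0.058·43) = (903/5)/(3753/500) = 30100/1251 ≈ 24.061
S = 1000/(30100/1251) − 10 = 9500/301 in ≈ 31.561 in
Ia = 0.2·(9500/301) = 1900/301 in ≈ 6.312 in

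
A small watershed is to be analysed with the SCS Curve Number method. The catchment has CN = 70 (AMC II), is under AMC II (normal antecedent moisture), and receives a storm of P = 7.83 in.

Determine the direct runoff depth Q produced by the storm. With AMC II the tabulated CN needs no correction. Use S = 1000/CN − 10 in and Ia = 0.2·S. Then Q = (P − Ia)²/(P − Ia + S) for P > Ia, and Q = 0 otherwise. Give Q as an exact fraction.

Q = 7941387/1838900 in ≈ 4.319 in

CN(II) = 70; AMC II needs no correction.
S = 1000/70 − 10 = 30/7 in ≈ 4.286 in
Initial abstraction Ia = S/5 = (30/7)/5 = 6/7 ≈ 0.857 in
Excess rainfall: 7.830 − 0.857 = 6.973 in; P > Ia so Q > 0
Runoff Q = (P−Ia)²/(P−Ia+S) = (6.973)²/(6.973+4.286) = 7941387/1838900 ≈ 4.319 in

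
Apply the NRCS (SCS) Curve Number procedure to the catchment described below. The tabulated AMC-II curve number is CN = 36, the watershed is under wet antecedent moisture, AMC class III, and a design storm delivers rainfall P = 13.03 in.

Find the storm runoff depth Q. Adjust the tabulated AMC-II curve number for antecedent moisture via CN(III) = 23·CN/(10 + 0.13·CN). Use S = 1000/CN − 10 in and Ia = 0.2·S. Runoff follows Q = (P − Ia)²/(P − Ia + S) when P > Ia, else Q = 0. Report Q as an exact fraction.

CN(III) from CN(II)=36: (23·36)/(10 + 0.13·36) = 20700/367 ≈ 56.403
Retention S: 1000/CN − 10 with CN=56.403 → S = 1600/207 ≈ 7.729 in
Ia = 0.2·(1600/207) = 320/207 in ≈ 1.546 in
P − Ia = 13.030 − 1.546 = 237721/20700 ≈ 11.484 in (> 0, runoff occurs)
Q: (237721/20700)² ÷ (397721/20700) = 56511273841/8232824700 in (≈ 6.864 in)

Q = 56511273841/8232824700 in ≈ 6.864 in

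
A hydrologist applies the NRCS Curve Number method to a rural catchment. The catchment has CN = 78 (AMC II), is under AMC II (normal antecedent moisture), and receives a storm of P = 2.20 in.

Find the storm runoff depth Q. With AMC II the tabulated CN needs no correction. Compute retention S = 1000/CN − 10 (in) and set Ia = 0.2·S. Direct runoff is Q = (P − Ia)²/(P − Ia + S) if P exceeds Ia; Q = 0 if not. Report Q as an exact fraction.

AMC II — tabulated CN = 78 applies directly.
Retention S: 1000/CN − 10 with CN=78.000 → S = 110/39 ≈ 2.821 in
Ia = 0.2·(110/39) = 22/39 in ≈ 0.564 in
P − Ia = 2.200 − 0.564 = 319/195 ≈ 1.636 in (> 0, runoff occurs)
Runoff Q = (P−Ia)²/(P−Ia+S) = (1.636)²/(1.636+2.821) = 9251/15405 ≈ 0.601 in

Q = 9251/15405 in ≈ 0.601 in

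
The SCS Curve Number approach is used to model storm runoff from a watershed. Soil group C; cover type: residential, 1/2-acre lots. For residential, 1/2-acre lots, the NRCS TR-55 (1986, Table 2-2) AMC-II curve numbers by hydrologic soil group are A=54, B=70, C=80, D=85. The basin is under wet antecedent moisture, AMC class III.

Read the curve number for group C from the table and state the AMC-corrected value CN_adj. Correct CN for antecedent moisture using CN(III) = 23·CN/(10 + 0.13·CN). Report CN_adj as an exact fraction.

NRCS table: residential, 1/2-acre lots, soil group C → CN(II) = 80
Wet (AMC III): CN(III) = 23·80/(10 + 0.13·80) = 1840/(102/5) = 4600/51 ≈ 90.196

CN_adj = 4600/51 ≈ 90.196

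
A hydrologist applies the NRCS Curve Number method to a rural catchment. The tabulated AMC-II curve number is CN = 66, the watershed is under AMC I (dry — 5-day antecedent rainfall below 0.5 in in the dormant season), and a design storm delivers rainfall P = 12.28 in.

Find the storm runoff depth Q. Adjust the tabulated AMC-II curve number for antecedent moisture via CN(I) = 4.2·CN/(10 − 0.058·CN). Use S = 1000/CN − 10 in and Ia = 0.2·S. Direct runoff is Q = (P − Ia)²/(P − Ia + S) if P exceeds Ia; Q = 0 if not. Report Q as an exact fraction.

CN(I) from CN(II)=66: (4.2·66)/(10 − 0.058·66) = 69300/1543 ≈ 44.913
Retention S: 1000/CN − 10 with CN=44.913 → S = 8500/693 ≈ 12.266 in
Initial abstraction Ia = S/5 = (8500/693)/5 = 1700/693 ≈ 2.453 in
Excess rainfall: 12.280 − 2.453 = 9.827 in; P > Ia so Q > 0
Runoff Q = (P−Ia)²/(P−Ia+S) = (9.827)²/(9.827+12.266) = 28985403001/6631161075 ≈ 4.371 in

Q = 28985403001/6631161075 in ≈ 4.371 in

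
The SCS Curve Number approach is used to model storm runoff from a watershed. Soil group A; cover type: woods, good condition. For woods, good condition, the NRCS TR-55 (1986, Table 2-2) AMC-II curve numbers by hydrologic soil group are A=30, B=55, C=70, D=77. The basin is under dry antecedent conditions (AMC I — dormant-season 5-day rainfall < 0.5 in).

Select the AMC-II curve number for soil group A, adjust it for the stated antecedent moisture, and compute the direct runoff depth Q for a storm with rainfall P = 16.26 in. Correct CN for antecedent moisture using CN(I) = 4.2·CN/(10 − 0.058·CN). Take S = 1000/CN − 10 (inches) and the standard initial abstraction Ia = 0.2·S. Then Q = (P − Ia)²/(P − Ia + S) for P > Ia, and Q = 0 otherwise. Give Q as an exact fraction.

NRCS table: woods, good condition, soil group A → CN(II) = 30
CN(I) from CN(II)=30: (4.2·30)/(10 − 0.058·30) = 900/59 ≈ 15.254
Retention S: 1000/CN − 10 with CN=15.254 → S = 500/9 ≈ 55.556 in
Initial abstraction Ia = S/5 = (500/9)/5 = 100/9 ≈ 11.111 in
Excess rainfall: 16.260 − 11.111 = 5.149 in; P > Ia so Q > 0
Q: (2317/450)² ÷ (27317/450) = 5368489/12292650 in (≈ 0.437 in)

Q = 5368489/12292650 in ≈ 0.437 in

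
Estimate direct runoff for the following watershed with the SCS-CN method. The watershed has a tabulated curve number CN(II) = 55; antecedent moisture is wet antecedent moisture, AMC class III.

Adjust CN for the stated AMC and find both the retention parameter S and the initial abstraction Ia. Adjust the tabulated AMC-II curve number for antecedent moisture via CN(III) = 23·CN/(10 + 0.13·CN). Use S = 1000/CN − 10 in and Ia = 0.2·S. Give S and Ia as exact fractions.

Adjust CN=55 to AMC III: 23·55/(10 + 0.13·55) → 1265 ÷ (343/20) = 25300/343 ≈ 73.761
Retention S: 1000/CN − 10 with CN=73.761 → S = 900/253 ≈ 3.557 in
Ia = 0.2S: 0.2·3.557 = 0.711 in (exactly 180/253)

S = 900/253 in ≈ 3.557 in; Ia = 180/253 in ≈ 0.711 in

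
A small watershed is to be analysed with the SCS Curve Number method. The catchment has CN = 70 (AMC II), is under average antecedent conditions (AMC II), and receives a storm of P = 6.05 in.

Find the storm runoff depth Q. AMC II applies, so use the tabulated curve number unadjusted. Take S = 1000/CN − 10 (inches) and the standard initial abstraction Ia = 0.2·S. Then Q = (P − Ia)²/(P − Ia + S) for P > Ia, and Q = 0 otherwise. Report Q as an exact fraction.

Q = 528529/185780 in ≈ 2.845 in

AMC II — tabulated CN = 70 applies directly.
S = 1000/70 − 10 = 30/7 in ≈ 4.286 in
Initial abstraction Ia = S/5 = (30/7)/5 = 6/7 ≈ 0.857 in
Since P=6.050 > Ia=0.857: effective rainfall P−Ia = 727/140 in
Runoff Q = (P−Ia)²/(P−Ia+S) = (5.193)²/(5.193+4.286) = 528529/185780 ≈ 2.845 in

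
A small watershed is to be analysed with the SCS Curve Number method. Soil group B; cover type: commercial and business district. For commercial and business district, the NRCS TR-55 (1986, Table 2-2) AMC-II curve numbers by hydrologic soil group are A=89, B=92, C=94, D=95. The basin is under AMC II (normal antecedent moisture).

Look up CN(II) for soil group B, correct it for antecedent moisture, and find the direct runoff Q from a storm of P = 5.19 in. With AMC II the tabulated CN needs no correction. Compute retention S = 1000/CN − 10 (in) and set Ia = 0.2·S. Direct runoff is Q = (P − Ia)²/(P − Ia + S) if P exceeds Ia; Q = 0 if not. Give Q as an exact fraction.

Q = 133102369/31135100 in ≈ 4.275 in

NRCS table: commercial and business district, soil group B → CN(II) = 92
Average conditions: CN = 92 (no AMC adjustment).
S = 1000/92 − 10 = 20/23 in ≈ 0.870 in
Ia = 0.2·(20/23) = 4/23 in ≈ 0.174 in
Excess rainfall: 5.190 − 0.174 = 5.016 in; P > Ia so Q > 0
Q: (11537/2300)² ÷ (13537/2300) = 133102369/31135100 in (≈ 4.275 in)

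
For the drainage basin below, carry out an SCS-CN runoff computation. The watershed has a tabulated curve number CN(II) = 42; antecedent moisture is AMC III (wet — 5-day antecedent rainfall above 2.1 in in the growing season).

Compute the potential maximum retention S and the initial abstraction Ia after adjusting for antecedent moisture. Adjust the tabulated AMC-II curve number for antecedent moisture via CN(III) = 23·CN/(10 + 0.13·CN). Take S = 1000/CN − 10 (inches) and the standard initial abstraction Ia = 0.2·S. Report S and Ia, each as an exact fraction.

S = 2900/483 in ≈ 6.004 in; Ia = 580/483 in ≈ 1.201 in

CN(III) from CN(II)=42: (23·42)/(10 + 0.13·42) = 48300/773 ≈ 62.484
Retention S: 1000/CN − 10 with CN=62.484 → S = 2900/483 ≈ 6.004 in
Initial abstraction Ia = S/5 = (2900/483)/5 = 580/483 ≈ 1.201 in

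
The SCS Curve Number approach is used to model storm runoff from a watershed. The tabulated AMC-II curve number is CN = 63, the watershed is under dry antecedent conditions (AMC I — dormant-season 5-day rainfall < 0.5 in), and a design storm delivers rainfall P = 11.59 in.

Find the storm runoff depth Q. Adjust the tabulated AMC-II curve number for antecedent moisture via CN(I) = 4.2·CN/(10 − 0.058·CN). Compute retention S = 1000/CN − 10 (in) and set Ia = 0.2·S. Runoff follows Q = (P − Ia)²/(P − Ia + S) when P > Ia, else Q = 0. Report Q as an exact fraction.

Q = 1353399509449/398667131100 in ≈ 3.395 in

CN(I) from CN(II)=63: (4.2·63)/(10 − 0.058·63) = 132300/3173 ≈ 41.696
Max retention: S = 1000/(132300/3173) − 10 = 18500/1323 in (≈ 13.983 in)
Ia = 0.2S: 0.2·13.983 = 2.797 in (exactly 3700/1323)
Since P=11.590 > Ia=2.797: effective rainfall P−Ia = 1163357/132300 in
Q: (1163357/132300)² ÷ (3013357/132300) = 1353399509449/398667131100 in (≈ 3.395 in)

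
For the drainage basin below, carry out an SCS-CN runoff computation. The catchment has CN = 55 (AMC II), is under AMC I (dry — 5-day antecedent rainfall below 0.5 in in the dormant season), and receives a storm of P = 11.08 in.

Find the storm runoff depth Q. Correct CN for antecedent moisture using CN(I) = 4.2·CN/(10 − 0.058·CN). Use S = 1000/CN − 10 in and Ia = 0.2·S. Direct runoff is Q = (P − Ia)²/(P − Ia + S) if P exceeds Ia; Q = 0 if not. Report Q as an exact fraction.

CN(I) from CN(II)=55: (4.2·55)/(10 − 0.058·55) = 7700/227 ≈ 33.921
Max retention: S = 1000/(7700/227) − 10 = 1500/77 in (≈ 19.481 in)
Ia = 0.2·(1500/77) = 300/77 in ≈ 3.896 in
Excess rainfall: 11.080 − 3.896 = 7.184 in; P > Ia so Q > 0
Q: (13829/1925)² ÷ (51329/1925) = 191241241/98808325 in (≈ 1.935 in)

Q = 191241241/98808325 in ≈ 1.935 in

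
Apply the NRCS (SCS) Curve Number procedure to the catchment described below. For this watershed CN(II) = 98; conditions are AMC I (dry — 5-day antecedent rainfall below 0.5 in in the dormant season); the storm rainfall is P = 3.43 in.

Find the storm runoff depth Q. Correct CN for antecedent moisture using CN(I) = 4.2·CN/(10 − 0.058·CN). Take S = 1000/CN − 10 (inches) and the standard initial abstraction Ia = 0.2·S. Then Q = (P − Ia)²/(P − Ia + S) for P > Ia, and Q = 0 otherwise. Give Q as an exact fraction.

CN(I) from CN(II)=98: (4.2·98)/(10 − 0.058·98) = 102900/1079 ≈ 95.366
Max retention: S = 1000/(102900/1079) − 10 = 500/1029 in (≈ 0.486 in)
Ia = 0.2S: 0.2·0.486 = 0.097 in (exactly 100/1029)
Excess rainfall: 3.430 − 0.097 = 3.333 in; P > Ia so Q > 0
Q: (342947/102900)² ÷ (392947/102900) = 117612644809/40434246300 in (≈ 2.909 in)

Q = 117612644809/40434246300 in ≈ 2.909 in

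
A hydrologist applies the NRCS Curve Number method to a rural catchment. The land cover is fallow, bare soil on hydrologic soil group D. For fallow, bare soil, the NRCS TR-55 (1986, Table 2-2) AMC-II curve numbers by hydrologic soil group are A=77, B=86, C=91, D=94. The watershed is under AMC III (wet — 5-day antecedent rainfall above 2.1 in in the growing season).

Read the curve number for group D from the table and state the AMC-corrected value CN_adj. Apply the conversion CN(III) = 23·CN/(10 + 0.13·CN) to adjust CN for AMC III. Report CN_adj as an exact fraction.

CN_adj = 108100/1111 ≈ 97.300

NRCS table: fallow, bare soil, soil group D → CN(II) = 94
Adjust CN=94 to AMC III: 23·94/(10 + 0.13·94) → 2162 ÷ (1111/50) = 108100/1111 ≈ 97.300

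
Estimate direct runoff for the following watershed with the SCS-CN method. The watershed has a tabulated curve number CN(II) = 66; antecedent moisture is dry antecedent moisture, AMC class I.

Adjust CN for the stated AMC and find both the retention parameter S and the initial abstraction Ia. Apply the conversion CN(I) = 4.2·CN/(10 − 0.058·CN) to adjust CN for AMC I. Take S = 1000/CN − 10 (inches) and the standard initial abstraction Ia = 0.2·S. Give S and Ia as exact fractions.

Dry (AMC I): CN(I) = 4.2·66/(10 − 0.058·66) = (1386/5)/(1543/250) = 69300/1543 ≈ 44.913
Retention S: 1000/CN − 10 with CN=44.913 → S = 8500/693 ≈ 12.266 in
Initial abstraction Ia = S/5 = (8500/693)/5 = 1700/693 ≈ 2.453 in

S = 8500/693 in ≈ 12.266 in; Ia = 1700/693 in ≈ 2.453 in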